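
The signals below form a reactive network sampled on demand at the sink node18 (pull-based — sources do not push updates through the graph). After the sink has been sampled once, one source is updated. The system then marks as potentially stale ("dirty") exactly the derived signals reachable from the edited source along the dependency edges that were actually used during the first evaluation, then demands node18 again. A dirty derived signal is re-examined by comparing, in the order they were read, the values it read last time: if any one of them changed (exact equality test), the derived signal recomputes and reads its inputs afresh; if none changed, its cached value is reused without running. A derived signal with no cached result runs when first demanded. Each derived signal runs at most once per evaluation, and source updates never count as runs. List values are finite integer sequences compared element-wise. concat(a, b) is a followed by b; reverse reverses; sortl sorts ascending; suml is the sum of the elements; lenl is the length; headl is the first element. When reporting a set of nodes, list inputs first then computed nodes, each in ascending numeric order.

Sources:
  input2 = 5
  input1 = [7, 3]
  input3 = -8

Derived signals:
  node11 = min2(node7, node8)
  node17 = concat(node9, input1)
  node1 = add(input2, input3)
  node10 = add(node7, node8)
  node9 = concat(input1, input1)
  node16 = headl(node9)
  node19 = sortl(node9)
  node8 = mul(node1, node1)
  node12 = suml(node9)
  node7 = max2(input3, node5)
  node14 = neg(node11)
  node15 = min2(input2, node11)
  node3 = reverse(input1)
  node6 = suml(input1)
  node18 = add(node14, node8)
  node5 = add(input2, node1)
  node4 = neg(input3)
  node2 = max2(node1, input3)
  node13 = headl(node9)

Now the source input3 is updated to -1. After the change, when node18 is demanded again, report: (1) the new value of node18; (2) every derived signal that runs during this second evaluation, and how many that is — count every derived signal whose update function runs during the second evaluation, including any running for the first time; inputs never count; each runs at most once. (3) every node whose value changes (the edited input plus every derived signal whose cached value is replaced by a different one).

node18 now evaluates to 7.
Run set: node1, node5, node7, node8, node11, node14, node18 (7 run).
Changed values: input3, node1, node5, node7, node8, node11, node14.

Initial pass — values computed on the first demand:
  node1 = add(5, -8) = -3
  node5 = add(5, -3) = 2
  node7 = max2(-8, 2) = 2
  node8 = mul(-3, -3) = 9
  node11 = min2(2, 9) = 2
  node14 = neg(2) = -2
  node18 = add(-2, 9) = 7

Second demand — change propagation:
  node1: re-runs because input3 -8->-1; new result 4.
  node5: re-runs because node1 -3->4; new result 9.
  node7: re-runs because input3 -8->-1; node5 2->9; new result 9.
  node8: re-runs because node1 -3->4; node1 -3->4; new result 16.
  node11: re-runs because node7 2->9; node8 9->16; new result 9.
  node14: re-runs because node11 2->9; new result -9.
  node18: re-runs because node14 -2->-9; node8 9->16; new result 7 (unchanged).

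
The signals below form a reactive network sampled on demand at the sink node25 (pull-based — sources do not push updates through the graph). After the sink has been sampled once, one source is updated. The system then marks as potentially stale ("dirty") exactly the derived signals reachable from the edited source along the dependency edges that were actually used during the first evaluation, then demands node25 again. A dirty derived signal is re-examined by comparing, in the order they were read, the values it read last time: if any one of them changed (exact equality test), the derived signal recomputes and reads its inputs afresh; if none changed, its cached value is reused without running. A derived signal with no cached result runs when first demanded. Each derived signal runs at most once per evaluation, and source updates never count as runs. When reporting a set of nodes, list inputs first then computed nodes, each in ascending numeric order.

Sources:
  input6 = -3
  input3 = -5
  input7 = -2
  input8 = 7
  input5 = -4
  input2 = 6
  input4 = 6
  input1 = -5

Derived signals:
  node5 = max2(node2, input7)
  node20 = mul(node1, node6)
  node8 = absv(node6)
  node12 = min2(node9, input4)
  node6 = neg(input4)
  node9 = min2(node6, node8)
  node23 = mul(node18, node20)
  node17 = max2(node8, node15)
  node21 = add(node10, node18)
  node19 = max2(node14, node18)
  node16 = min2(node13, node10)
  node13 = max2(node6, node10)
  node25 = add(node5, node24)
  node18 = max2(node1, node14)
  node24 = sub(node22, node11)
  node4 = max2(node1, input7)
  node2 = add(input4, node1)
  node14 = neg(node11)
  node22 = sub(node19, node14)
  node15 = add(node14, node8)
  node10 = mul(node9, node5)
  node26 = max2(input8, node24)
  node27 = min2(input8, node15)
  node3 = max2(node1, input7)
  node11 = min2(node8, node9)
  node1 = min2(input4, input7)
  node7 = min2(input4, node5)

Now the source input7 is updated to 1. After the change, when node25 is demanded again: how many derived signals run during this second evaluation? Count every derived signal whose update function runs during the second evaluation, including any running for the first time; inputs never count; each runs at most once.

Run set: node1, node2, node5, node18, node25 (5 run).
The important point: at node19 every value read last time is unchanged, so the dirty flag clears without a run.

Initial pass — values computed on the first demand:
  node1 = min2(6, -2) = -2
  node2 = add(6, -2) = 4
  node5 = max2(4, -2) = 4
  node6 = neg(6) = -6
  node8 = absv(-6) = 6
  node9 = min2(-6, 6) = -6
  node11 = min2(6, -6) = -6
  node14 = neg(-6) = 6
  node18 = max2(-2, 6) = 6
  node19 = max2(6, 6) = 6
  node22 = sub(6, 6) = 0
  node24 = sub(0, -6) = 6
  node25 = add(4, 6) = 10

Second demand — change propagation:
  node1: re-runs because input7 -2->1; new result 1.
  node2: re-runs because node1 -2->1; new result 7.
  node5: re-runs because node2 4->7; input7 -2->1; new result 7.
  node18: re-runs because node1 -2->1; new result 6 (unchanged).
  node19: re-examined; everything it read last time is the same (node14 unchanged, node18 unchanged) — cache 6 kept, no run.
  node22: re-examined; everything it read last time is the same (node19 unchanged, node14 unchanged) — cache 0 kept, no run.
  node24: re-examined; everything it read last time is the same (node22 unchanged, node11 unchanged) — cache 6 kept, no run.
  node25: re-runs because node5 4->7; new result 13.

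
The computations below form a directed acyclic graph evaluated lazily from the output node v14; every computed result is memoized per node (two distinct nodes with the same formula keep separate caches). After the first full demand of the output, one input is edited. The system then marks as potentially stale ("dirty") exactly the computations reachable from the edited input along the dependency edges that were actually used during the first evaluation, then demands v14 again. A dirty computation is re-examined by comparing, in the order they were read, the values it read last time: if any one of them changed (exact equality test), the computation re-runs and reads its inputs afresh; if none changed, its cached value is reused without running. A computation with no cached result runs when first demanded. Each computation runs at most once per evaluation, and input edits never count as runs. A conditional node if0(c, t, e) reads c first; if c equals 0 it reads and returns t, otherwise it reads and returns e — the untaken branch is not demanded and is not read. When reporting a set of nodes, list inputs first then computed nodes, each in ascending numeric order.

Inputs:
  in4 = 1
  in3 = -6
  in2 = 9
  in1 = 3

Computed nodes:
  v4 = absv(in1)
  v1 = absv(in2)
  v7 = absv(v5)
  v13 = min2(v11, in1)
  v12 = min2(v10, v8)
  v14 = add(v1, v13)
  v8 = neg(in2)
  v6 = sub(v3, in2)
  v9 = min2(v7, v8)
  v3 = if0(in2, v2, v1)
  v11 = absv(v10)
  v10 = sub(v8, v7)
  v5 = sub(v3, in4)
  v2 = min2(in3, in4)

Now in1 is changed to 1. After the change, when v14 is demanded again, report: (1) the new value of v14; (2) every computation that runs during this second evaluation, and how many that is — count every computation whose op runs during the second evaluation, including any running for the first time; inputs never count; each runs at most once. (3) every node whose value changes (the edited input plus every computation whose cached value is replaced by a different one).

First demand of the output computes:
  v1 = absv(9) = 9
  v3 = if0(in2=9 -> else branch v1) = 9
  v5 = sub(9, 1) = 8
  v7 = absv(8) = 8
  v8 = neg(9) = -9
  v10 = sub(-9, 8) = -17
  v11 = absv(-17) = 17
  v13 = min2(17, 3) = 3
  v14 = add(9, 3) = 12

After the edit, cleaning proceeds:
  v13: a read changed (in1 3->1) — executes, giving 1.
  v14: a read changed (v13 3->1) — executes, giving 10.

Demanding v14 again yields 10.
2 computations run: v13, v14.
The nodes whose values change: in1, v13, v14.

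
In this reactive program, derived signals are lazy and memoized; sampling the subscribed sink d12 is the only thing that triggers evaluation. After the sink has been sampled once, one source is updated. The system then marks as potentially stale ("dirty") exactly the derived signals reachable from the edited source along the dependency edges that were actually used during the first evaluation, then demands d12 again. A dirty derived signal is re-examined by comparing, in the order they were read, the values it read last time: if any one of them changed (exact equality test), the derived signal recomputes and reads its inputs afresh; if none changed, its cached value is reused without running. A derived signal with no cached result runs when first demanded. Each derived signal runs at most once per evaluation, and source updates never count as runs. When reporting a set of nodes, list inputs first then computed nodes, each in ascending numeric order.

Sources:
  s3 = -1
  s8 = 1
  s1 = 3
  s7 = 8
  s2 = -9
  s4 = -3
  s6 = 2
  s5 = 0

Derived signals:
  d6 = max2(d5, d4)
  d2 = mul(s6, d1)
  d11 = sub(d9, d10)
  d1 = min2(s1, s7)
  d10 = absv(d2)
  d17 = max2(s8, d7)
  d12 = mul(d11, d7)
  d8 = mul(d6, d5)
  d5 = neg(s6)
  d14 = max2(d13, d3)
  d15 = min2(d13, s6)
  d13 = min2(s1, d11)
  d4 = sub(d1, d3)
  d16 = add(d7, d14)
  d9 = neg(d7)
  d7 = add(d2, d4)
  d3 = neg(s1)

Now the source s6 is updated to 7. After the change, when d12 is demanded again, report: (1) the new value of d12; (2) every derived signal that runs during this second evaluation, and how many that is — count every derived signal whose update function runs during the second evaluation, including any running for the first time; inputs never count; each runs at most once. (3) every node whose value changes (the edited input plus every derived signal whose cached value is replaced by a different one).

Demanding d12 again yields -1296.
6 derived signals run: d2, d7, d9, d10, d11, d12.
The nodes whose values change: s6, d2, d7, d9, d10, d11, d12.

First demand of the output computes:
  d1 = min2(3, 8) = 3
  d2 = mul(2, 3) = 6
  d3 = neg(3) = -3
  d4 = sub(3, -3) = 6
  d7 = add(6, 6) = 12
  d9 = neg(12) = -12
  d10 = absv(6) = 6
  d11 = sub(-12, 6) = -18
  d12 = mul(-18, 12) = -216

After the edit, cleaning proceeds:
  d2: a read changed (s6 2->7) — executes, giving 21.
  d7: a read changed (d2 6->21) — executes, giving 27.
  d9: a read changed (d7 12->27) — executes, giving -27.
  d10: a read changed (d2 6->21) — executes, giving 21.
  d11: a read changed (d9 -12->-27; d10 6->21) — executes, giving -48.
  d12: a read changed (d11 -18->-48; d7 12->27) — executes, giving -1296.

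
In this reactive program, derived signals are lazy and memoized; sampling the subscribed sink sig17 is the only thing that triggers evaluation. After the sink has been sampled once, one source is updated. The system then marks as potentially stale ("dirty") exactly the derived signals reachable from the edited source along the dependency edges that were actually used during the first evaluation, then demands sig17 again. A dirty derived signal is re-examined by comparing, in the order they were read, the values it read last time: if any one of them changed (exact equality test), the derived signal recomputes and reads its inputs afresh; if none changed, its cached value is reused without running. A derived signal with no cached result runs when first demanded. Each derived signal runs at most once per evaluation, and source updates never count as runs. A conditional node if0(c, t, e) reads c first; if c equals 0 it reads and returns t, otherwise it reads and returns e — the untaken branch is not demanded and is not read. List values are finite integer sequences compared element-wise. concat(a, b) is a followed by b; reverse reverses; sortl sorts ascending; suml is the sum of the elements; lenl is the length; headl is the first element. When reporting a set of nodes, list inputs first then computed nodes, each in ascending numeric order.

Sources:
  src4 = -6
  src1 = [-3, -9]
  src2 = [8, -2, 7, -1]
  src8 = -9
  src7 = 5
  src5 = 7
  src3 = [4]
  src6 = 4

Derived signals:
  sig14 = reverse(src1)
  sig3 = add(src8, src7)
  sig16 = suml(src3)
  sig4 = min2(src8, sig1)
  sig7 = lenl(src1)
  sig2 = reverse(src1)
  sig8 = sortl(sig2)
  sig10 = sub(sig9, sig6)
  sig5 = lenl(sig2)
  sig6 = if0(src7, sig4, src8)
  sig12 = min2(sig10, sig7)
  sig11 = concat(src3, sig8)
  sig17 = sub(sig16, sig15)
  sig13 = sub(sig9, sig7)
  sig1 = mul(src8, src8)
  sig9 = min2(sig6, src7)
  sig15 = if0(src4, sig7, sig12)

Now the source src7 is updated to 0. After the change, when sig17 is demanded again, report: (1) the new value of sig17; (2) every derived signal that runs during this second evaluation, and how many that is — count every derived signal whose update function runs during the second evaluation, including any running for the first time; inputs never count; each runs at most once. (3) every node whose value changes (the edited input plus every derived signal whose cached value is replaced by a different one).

First demand of the output computes:
  sig6 = if0(src7=5 -> else branch src8) = -9
  sig7 = lenl([-3, -9]) = 2
  sig9 = min2(-9, 5) = -9
  sig10 = sub(-9, -9) = 0
  sig12 = min2(0, 2) = 0
  sig15 = if0(src4=-6 -> else branch sig12) = 0
  sig16 = suml([4]) = 4
  sig17 = sub(4, 0) = 4

After the edit, cleaning proceeds:
  sig1: had never run; runs now, result 81.
  sig4: had never run; runs now, result -9.
  sig6: a read changed (src7 5->0) — executes, giving -9 — identical to its old value.
  sig9: a read changed (src7 5->0) — executes, giving -9 — identical to its old value.
  sig10: dirty, but its reads are unchanged (sig9 unchanged, sig6 unchanged); cached 0 stands.
  sig12: dirty, but its reads are unchanged (sig10 unchanged, sig7 unchanged); cached 0 stands.
  sig15: dirty, but its reads are unchanged (src4 unchanged, sig12 unchanged); cached 0 stands.
  sig17: dirty, but its reads are unchanged (sig16 unchanged, sig15 unchanged); cached 4 stands.

Note the branch switch — sig1, sig4 had no cache and run now for the first time.

Demanding sig17 again yields 4.
4 derived signals run: sig1, sig4, sig6, sig9.
The nodes whose values change: src7.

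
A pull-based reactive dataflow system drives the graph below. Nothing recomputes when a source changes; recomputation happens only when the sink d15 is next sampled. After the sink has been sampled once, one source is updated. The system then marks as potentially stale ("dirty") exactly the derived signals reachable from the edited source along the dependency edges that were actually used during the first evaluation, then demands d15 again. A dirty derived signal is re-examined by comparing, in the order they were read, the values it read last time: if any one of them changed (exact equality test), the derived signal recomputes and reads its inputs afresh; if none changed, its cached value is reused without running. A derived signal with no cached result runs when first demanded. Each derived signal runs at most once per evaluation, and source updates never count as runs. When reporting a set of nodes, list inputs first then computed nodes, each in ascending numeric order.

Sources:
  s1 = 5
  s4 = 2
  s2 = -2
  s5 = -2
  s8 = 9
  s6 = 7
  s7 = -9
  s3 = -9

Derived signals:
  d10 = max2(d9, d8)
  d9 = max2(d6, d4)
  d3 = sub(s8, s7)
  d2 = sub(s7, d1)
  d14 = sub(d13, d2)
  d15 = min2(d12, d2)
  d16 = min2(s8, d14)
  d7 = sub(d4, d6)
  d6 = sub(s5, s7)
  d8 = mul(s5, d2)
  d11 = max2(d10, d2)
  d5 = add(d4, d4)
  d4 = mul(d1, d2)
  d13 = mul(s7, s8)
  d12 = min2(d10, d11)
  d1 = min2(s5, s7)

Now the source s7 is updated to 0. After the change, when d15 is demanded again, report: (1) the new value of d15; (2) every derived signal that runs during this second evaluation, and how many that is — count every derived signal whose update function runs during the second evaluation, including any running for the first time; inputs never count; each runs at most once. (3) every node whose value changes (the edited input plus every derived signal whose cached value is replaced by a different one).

New value of d15: -2.
Derived signals that run: d1, d2, d4, d6, d8, d9, d10, d11, d12, d15 — 10 in total.
Values that change: s7, d1, d2, d4, d6, d8, d9, d10, d11, d12, d15.

First evaluation (everything demanded from the output):
  d1 = min2(-2, -9) = -9
  d2 = sub(-9, -9) = 0
  d4 = mul(-9, 0) = 0
  d6 = sub(-2, -9) = 7
  d8 = mul(-2, 0) = 0
  d9 = max2(7, 0) = 7
  d10 = max2(7, 0) = 7
  d11 = max2(7, 0) = 7
  d12 = min2(7, 7) = 7
  d15 = min2(7, 0) = 0

Propagation after the edit:
  d1: runs — s7 -9->0; result -2.
  d2: runs — s7 -9->0; d1 -9->-2; result 2.
  d4: runs — d1 -9->-2; d2 0->2; result -4.
  d6: runs — s7 -9->0; result -2.
  d8: runs — d2 0->2; result -4.
  d9: runs — d6 7->-2; d4 0->-4; result -2.
  d10: runs — d9 7->-2; d8 0->-4; result -2.
  d11: runs — d10 7->-2; d2 0->2; result 2.
  d12: runs — d10 7->-2; d11 7->2; result -2.
  d15: runs — d12 7->-2; d2 0->2; result -2.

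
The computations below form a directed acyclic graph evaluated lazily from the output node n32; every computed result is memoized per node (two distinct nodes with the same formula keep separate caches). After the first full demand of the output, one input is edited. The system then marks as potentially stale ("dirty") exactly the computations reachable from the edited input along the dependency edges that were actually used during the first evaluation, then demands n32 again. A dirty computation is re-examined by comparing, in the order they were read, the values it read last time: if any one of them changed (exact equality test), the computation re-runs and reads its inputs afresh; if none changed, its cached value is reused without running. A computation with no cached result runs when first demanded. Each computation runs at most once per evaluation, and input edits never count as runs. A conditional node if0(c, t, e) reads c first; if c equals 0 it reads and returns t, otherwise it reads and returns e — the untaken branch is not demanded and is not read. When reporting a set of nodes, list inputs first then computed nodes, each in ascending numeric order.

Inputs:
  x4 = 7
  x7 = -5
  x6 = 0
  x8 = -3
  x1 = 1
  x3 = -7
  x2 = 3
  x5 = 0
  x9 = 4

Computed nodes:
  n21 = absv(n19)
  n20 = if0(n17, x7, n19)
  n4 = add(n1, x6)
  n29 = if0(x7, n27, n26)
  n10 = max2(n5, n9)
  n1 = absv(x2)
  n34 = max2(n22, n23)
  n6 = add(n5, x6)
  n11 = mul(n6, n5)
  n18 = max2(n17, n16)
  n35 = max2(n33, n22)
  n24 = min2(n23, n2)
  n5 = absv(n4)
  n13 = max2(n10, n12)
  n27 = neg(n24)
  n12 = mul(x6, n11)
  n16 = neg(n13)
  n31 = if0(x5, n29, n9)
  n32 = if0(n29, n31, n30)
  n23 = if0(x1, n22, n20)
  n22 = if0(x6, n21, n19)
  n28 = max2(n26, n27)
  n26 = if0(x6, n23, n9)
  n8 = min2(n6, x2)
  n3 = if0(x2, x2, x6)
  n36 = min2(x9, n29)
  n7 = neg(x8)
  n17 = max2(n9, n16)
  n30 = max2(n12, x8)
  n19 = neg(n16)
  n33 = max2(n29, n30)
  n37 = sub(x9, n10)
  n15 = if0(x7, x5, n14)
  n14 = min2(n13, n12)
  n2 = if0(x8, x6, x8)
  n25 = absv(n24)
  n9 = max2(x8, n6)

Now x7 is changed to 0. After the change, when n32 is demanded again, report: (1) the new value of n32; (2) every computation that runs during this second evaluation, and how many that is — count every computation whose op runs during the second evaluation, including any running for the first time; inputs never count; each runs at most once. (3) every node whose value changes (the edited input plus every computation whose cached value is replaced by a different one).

Demanding n32 again yields 0.
4 computations run: n2, n24, n27, n29.
The nodes whose values change: x7.
Note the branch switch — n2, n24, n27 had no cache and run now for the first time.

First demand of the output computes:
  n1 = absv(3) = 3
  n4 = add(3, 0) = 3
  n5 = absv(3) = 3
  n6 = add(3, 0) = 3
  n9 = max2(-3, 3) = 3
  n10 = max2(3, 3) = 3
  n11 = mul(3, 3) = 9
  n12 = mul(0, 9) = 0
  n13 = max2(3, 0) = 3
  n16 = neg(3) = -3
  n17 = max2(3, -3) = 3
  n19 = neg(-3) = 3
  n20 = if0(n17=3 -> else branch n19) = 3
  n23 = if0(x1=1 -> else branch n20) = 3
  n26 = if0(x6=0 -> then branch n23) = 3
  n29 = if0(x7=-5 -> else branch n26) = 3
  n30 = max2(0, -3) = 0
  n32 = if0(n29=3 -> else branch n30) = 0

After the edit, cleaning proceeds:
  n2: had never run; runs now, result -3.
  n24: had never run; runs now, result -3.
  n27: had never run; runs now, result 3.
  n29: a read changed (x7 -5->0) — executes, giving 3 — identical to its old value.
  n32: dirty, but its reads are unchanged (n29 unchanged, n30 unchanged); cached 0 stands.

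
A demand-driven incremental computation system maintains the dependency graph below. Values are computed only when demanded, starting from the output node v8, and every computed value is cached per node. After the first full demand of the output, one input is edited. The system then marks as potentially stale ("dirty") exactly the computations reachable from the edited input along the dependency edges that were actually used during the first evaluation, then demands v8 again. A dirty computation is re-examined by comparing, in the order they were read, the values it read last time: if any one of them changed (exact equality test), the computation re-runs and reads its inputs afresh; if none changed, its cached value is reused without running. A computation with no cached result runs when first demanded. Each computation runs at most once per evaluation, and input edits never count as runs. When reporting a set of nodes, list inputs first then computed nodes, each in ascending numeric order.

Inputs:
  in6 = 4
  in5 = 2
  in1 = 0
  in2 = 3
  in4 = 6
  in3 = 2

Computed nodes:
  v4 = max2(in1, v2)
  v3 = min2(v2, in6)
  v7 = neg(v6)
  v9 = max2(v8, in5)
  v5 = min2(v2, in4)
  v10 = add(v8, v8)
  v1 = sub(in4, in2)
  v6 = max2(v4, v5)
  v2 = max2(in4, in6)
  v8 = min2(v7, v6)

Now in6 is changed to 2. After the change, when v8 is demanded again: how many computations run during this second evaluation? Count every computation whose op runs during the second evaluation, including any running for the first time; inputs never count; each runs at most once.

Computations that run: v2 — 1 in total.
Key observation: the change is absorbed at v2 — it re-runs but produces the same value, and the output's value is unchanged.

First evaluation (everything demanded from the output):
  v2 = max2(6, 4) = 6
  v4 = max2(0, 6) = 6
  v5 = min2(6, 6) = 6
  v6 = max2(6, 6) = 6
  v7 = neg(6) = -6
  v8 = min2(-6, 6) = -6

Propagation after the edit:
  v2: runs — in6 4->2; result 6 (same value as before).
  v4: checked — values it read are unchanged (in1 unchanged, v2 unchanged); reused cached 6 without running.
  v5: checked — values it read are unchanged (v2 unchanged, in4 unchanged); reused cached 6 without running.
  v6: checked — values it read are unchanged (v4 unchanged, v5 unchanged); reused cached 6 without running.
  v7: checked — values it read are unchanged (v6 unchanged); reused cached -6 without running.
  v8: checked — values it read are unchanged (v7 unchanged, v6 unchanged); reused cached -6 without running.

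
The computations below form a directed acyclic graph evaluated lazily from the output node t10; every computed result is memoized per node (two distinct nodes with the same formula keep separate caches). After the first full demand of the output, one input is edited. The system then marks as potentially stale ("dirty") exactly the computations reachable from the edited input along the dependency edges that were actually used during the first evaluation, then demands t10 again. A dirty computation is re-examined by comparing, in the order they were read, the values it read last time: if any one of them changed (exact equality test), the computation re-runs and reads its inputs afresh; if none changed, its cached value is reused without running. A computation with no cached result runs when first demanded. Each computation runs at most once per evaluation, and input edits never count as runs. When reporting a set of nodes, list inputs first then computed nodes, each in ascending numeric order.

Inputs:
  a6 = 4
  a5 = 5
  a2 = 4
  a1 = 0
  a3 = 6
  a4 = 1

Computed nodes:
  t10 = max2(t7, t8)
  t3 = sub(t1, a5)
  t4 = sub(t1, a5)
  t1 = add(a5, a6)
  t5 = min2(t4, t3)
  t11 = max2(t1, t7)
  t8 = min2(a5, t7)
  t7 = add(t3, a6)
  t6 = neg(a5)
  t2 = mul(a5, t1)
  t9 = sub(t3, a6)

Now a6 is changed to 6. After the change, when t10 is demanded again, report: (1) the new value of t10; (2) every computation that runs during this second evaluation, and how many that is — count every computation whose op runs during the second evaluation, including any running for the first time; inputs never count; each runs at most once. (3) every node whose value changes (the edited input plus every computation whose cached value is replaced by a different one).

First demand of the output computes:
  t1 = add(5, 4) = 9
  t3 = sub(9, 5) = 4
  t7 = add(4, 4) = 8
  t8 = min2(5, 8) = 5
  t10 = max2(8, 5) = 8

After the edit, cleaning proceeds:
  t1: a read changed (a6 4->6) — executes, giving 11.
  t3: a read changed (t1 9->11) — executes, giving 6.
  t7: a read changed (t3 4->6; a6 4->6) — executes, giving 12.
  t8: a read changed (t7 8->12) — executes, giving 5 — identical to its old value.
  t10: a read changed (t7 8->12) — executes, giving 12.

Demanding t10 again yields 12.
5 computations run: t1, t3, t7, t8, t10.
The nodes whose values change: a6, t1, t3, t7, t10.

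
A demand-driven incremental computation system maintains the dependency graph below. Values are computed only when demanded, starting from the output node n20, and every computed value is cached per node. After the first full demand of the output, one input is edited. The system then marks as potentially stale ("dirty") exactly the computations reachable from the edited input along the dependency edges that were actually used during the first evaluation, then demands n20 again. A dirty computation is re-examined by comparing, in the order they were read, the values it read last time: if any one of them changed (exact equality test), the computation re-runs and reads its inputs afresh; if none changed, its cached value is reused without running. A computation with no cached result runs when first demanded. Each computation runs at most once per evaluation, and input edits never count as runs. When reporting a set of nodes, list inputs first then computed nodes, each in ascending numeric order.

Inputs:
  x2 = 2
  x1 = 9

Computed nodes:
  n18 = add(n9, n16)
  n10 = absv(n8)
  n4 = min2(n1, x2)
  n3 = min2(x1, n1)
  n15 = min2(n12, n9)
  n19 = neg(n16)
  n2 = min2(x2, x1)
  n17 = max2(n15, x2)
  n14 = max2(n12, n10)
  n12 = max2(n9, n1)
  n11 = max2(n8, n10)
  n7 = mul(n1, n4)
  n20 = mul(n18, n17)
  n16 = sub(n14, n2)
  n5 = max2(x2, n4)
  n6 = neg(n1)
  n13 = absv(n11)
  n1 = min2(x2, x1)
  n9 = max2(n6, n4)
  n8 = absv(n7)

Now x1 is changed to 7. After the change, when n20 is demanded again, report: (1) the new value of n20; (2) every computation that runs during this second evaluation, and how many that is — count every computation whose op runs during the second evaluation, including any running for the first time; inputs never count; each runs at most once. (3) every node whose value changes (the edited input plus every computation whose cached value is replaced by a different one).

First evaluation (everything demanded from the output):
  n1 = min2(2, 9) = 2
  n2 = min2(2, 9) = 2
  n4 = min2(2, 2) = 2
  n6 = neg(2) = -2
  n7 = mul(2, 2) = 4
  n8 = absv(4) = 4
  n9 = max2(-2, 2) = 2
  n10 = absv(4) = 4
  n12 = max2(2, 2) = 2
  n14 = max2(2, 4) = 4
  n15 = min2(2, 2) = 2
  n16 = sub(4, 2) = 2
  n17 = max2(2, 2) = 2
  n18 = add(2, 2) = 4
  n20 = mul(4, 2) = 8

Propagation after the edit:
  n1: runs — x1 9->7; result 2 (same value as before).
  n2: runs — x1 9->7; result 2 (same value as before).
  n4: checked — values it read are unchanged (n1 unchanged, x2 unchanged); reused cached 2 without running.
  n6: checked — values it read are unchanged (n1 unchanged); reused cached -2 without running.
  n7: checked — values it read are unchanged (n1 unchanged, n4 unchanged); reused cached 4 without running.
  n8: checked — values it read are unchanged (n7 unchanged); reused cached 4 without running.
  n9: checked — values it read are unchanged (n6 unchanged, n4 unchanged); reused cached 2 without running.
  n10: checked — values it read are unchanged (n8 unchanged); reused cached 4 without running.
  n12: checked — values it read are unchanged (n9 unchanged, n1 unchanged); reused cached 2 without running.
  n14: checked — values it read are unchanged (n12 unchanged, n10 unchanged); reused cached 4 without running.
  n15: checked — values it read are unchanged (n12 unchanged, n9 unchanged); reused cached 2 without running.
  n16: checked — values it read are unchanged (n14 unchanged, n2 unchanged); reused cached 2 without running.
  n17: checked — values it read are unchanged (n15 unchanged, x2 unchanged); reused cached 2 without running.
  n18: checked — values it read are unchanged (n9 unchanged, n16 unchanged); reused cached 4 without running.
  n20: checked — values it read are unchanged (n18 unchanged, n17 unchanged); reused cached 8 without running.

Key observation: the cutoff stops propagation at n4 — its inputs' values are unchanged, so it reuses its cache.

New value of n20: 8.
Computations that run: n1, n2 — 2 in total.
Values that change: x1.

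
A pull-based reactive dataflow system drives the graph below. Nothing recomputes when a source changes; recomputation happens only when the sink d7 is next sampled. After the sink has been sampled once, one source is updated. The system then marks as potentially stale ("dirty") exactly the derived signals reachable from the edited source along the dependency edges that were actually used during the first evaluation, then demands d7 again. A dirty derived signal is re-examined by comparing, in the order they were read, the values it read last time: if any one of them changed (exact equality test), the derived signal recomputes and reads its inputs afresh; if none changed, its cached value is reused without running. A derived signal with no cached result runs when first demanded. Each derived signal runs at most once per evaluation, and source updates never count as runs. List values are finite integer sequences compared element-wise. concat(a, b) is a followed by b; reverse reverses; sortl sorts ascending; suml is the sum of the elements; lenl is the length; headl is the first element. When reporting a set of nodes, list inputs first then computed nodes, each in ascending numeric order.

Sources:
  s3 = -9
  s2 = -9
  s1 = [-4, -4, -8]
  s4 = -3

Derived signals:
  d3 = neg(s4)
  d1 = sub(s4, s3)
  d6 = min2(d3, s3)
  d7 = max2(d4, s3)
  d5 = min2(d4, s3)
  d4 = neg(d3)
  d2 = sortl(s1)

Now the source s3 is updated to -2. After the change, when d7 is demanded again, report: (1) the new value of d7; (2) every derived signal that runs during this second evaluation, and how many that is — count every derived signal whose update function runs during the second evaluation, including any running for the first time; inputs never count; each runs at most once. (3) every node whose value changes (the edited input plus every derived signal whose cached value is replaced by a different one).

New value of d7: -2.
Derived signals that run: d7 — 1 in total.
Values that change: s3, d7.

First evaluation (everything demanded from the output):
  d3 = neg(-3) = 3
  d4 = neg(3) = -3
  d7 = max2(-3, -9) = -3

Propagation after the edit:
  d7: runs — s3 -9->-2; result -2.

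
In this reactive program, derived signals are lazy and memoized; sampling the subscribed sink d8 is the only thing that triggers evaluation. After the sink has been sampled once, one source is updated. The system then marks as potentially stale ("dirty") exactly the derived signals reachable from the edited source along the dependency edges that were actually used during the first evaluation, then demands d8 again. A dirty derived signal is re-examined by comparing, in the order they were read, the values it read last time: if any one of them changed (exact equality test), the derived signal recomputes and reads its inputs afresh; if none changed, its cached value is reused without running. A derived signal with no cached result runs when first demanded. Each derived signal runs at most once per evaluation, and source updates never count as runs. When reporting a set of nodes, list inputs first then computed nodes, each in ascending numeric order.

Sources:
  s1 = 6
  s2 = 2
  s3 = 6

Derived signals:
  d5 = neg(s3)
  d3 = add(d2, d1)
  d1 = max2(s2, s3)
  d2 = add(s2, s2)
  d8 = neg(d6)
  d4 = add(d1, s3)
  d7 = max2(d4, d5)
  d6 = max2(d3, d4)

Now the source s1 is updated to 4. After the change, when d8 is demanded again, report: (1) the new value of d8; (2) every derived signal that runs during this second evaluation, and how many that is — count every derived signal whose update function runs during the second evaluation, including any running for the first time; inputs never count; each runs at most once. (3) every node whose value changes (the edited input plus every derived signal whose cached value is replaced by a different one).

First demand of the output computes:
  d1 = max2(2, 6) = 6
  d2 = add(2, 2) = 4
  d3 = add(4, 6) = 10
  d4 = add(6, 6) = 12
  d6 = max2(10, 12) = 12
  d8 = neg(12) = -12

After the edit, cleaning proceeds:
  no node depends on s1 at all; the second demand re-runs nothing.

Note the shortcut — nothing in the graph depends on s1 at all, so no recomputation happens.

Demanding d8 again yields -12.
0 derived signals run: none.
The nodes whose values change: s1.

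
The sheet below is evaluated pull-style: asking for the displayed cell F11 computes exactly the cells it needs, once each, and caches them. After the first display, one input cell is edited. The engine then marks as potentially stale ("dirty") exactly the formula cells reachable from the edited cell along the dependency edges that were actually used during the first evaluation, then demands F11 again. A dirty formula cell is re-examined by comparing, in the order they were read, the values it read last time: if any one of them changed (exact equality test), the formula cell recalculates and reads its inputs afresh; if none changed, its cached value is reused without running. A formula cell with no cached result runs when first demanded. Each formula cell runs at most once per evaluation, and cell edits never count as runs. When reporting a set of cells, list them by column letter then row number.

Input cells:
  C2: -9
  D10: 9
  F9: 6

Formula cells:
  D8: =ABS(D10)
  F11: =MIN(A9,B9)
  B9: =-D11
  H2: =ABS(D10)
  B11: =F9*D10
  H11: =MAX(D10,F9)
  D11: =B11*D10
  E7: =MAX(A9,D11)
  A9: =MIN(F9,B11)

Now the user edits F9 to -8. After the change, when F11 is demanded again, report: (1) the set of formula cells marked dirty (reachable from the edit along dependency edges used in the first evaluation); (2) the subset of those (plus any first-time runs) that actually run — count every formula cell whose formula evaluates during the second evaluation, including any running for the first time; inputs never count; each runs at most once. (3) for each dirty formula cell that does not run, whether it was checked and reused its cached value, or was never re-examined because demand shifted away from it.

The edit dirties: A9, B9, B11, D11, F11.
5 formula cells run: A9, B9, B11, D11, F11.
No dirty formula cell escaped a run.

First demand of the output computes:
  B11 = 6 * 9 = 54
  A9 = MIN(6, 54) = 6
  D11 = 54 * 9 = 486
  B9 = -(486) = -486
  F11 = MIN(6, -486) = -486

After the edit, cleaning proceeds:
  B11: a read changed (F9 6->-8) — executes, giving -72.
  A9: a read changed (F9 6->-8; B11 54->-72) — executes, giving -72.
  D11: a read changed (B11 54->-72) — executes, giving -648.
  B9: a read changed (D11 486->-648) — executes, giving 648.
  F11: a read changed (A9 6->-72; B9 -486->648) — executes, giving -72.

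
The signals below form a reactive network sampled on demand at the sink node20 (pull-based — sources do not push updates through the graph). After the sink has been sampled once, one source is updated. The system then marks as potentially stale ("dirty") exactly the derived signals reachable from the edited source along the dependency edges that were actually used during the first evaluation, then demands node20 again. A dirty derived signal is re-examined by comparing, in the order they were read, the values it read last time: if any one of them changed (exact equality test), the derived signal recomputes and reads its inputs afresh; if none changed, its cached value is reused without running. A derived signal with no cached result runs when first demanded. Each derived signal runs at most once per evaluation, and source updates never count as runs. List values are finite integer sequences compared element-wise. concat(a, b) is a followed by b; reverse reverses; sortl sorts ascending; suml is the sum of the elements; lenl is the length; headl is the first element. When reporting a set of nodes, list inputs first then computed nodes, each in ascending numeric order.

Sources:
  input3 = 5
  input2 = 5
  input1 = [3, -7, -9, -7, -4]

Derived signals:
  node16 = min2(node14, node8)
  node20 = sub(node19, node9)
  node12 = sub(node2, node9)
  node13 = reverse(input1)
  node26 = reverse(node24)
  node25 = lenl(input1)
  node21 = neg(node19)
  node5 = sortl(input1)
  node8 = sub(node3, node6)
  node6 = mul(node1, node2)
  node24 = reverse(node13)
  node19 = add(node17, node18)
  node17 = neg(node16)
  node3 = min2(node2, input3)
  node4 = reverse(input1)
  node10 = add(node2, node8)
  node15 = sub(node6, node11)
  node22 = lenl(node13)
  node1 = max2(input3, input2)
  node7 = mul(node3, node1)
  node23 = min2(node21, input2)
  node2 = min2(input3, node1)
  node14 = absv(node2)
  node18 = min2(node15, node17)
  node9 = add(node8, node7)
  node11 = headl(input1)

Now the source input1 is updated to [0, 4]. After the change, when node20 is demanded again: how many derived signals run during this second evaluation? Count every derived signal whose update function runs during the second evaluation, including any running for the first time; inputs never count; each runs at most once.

Initial pass — values computed on the first demand:
  node1 = max2(5, 5) = 5
  node2 = min2(5, 5) = 5
  node3 = min2(5, 5) = 5
  node6 = mul(5, 5) = 25
  node7 = mul(5, 5) = 25
  node8 = sub(5, 25) = -20
  node9 = add(-20, 25) = 5
  node11 = headl([3, -7, -9, -7, -4]) = 3
  node14 = absv(5) = 5
  node15 = sub(25, 3) = 22
  node16 = min2(5, -20) = -20
  node17 = neg(-20) = 20
  node18 = min2(22, 20) = 20
  node19 = add(20, 20) = 40
  node20 = sub(40, 5) = 35

Second demand — change propagation:
  node11: re-runs because input1 [3, -7, -9, -7, -4]->[0, 4]; new result 0.
  node15: re-runs because node11 3->0; new result 25.
  node18: re-runs because node15 22->25; new result 20 (unchanged).
  node19: re-examined; everything it read last time is the same (node17 unchanged, node18 unchanged) — cache 40 kept, no run.
  node20: re-examined; everything it read last time is the same (node19 unchanged, node9 unchanged) — cache 35 kept, no run.

The important point: node18 recomputes to an identical value, and the output ends up unchanged.

Run set: node11, node15, node18 (3 run).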